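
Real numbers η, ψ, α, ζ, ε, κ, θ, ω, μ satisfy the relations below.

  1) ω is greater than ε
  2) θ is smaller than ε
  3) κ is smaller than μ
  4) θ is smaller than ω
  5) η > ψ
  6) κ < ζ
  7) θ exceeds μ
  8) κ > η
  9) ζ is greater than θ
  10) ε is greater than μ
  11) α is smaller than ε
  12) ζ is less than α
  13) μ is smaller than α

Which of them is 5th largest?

Piecing the relations together gives one ordering: ψ < η < κ < μ < θ < ζ < α < ε < ω.
Counting 5 from the largest end gives θ.

θ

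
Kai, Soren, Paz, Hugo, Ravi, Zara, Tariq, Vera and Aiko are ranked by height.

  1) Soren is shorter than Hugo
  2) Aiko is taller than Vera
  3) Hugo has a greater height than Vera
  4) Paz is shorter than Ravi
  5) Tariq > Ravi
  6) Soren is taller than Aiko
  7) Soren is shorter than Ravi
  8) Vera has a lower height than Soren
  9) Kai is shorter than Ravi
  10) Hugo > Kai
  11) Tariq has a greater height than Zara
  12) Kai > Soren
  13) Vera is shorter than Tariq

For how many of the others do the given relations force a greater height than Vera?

6

From Vera the given relations immediately reach Aiko, Soren, Hugo, Tariq.
From those, Kai, Ravi — 6 in total.
No other element is forced above Vera by the given relations, so the count is 6.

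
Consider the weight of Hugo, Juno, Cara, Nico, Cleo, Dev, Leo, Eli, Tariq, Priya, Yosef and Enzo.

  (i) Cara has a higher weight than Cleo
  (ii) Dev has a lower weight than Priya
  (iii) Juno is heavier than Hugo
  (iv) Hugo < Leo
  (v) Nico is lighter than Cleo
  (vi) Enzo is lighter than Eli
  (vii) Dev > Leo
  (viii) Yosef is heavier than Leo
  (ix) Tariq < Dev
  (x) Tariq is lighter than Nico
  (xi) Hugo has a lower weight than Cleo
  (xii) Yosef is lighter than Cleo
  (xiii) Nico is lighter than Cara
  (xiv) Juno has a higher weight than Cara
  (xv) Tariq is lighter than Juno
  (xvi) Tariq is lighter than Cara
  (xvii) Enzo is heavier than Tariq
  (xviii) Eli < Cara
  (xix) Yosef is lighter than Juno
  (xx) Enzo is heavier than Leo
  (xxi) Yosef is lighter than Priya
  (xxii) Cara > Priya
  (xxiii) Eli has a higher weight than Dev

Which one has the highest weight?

Juno

Chaining downward from Juno: directly below it, Hugo, Tariq, Yosef, Cara; then Leo, Nico, Cleo, Priya, Eli; then Dev, Enzo.
That covers every other element, and nothing is given above Juno, so Juno is the highest weight.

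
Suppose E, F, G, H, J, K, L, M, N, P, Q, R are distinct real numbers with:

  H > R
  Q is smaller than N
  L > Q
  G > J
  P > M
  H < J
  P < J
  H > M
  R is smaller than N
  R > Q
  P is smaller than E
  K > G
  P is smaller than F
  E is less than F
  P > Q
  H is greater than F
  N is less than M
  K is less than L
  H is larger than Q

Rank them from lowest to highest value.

Q < R < N < M < P < E < F < H < J < G < K < L

Nothing is placed below Q, so it is least; from there Q < R; R < N; N < M; M < P; P < E; E < F; F < H; H < J; J < G; G < K; K < L, each given directly.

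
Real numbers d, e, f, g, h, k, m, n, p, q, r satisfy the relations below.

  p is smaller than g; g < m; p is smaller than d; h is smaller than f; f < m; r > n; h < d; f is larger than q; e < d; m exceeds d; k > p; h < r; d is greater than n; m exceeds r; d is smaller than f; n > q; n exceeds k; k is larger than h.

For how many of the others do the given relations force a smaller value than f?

From f the given relations immediately reach q, h, d.
From those, p, n, e — 6 in total.
From those, k — 7 in total.
Nothing else is reachable below f; 7 in all.

7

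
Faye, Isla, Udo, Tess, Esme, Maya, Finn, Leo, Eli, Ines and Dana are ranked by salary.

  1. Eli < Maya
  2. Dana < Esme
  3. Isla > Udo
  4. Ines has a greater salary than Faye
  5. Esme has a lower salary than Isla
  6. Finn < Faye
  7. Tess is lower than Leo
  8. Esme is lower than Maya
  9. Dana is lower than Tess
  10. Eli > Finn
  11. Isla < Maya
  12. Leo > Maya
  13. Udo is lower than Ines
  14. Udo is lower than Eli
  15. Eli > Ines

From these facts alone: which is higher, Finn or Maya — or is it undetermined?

Maya

Finn < Faye and Faye < Ines give Finn < Ines.
With Ines < Eli: Finn < Faye < Ines < Eli.
With Eli < Maya: Finn < Faye < Ines < Eli < Maya.
So Maya is higher.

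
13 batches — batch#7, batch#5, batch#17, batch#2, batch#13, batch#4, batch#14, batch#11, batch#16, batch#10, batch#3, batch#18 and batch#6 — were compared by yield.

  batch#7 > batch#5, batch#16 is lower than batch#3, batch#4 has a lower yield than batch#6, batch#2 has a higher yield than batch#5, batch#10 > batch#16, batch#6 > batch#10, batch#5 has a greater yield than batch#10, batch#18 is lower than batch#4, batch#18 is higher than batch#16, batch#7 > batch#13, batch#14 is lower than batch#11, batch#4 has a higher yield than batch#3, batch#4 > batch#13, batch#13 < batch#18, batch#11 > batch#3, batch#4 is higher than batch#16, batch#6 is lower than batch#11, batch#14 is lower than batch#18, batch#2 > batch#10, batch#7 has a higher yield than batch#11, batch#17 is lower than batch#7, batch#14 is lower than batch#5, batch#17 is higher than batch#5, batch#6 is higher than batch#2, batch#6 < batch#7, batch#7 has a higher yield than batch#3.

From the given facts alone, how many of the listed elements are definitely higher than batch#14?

8

Directly above batch#14: batch#5, batch#18, batch#11.
One step further: batch#17, batch#4, batch#2, batch#7 (7 so far).
One step further: batch#6 (8 so far).
No other element is forced above batch#14 by the given relations, so the count is 8.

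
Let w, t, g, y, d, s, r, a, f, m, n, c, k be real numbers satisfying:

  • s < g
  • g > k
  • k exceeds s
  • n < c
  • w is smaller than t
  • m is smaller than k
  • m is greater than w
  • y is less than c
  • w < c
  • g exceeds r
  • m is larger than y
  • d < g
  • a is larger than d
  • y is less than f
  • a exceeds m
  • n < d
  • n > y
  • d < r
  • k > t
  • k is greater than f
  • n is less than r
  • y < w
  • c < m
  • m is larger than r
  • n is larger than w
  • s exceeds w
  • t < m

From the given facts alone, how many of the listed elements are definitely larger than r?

4

The elements the relations force above r are m, k, a, g — no chain reaches any other.
That is 4.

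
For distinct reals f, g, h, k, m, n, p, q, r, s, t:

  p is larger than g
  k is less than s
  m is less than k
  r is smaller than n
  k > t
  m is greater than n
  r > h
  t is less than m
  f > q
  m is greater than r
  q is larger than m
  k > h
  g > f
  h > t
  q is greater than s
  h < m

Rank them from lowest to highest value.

The consecutive links are each given: t < h; h < r; r < n; n < m; m < k; k < s; s < q; q < f; f < g; g < p.

t < h < r < n < m < k < s < q < f < g < p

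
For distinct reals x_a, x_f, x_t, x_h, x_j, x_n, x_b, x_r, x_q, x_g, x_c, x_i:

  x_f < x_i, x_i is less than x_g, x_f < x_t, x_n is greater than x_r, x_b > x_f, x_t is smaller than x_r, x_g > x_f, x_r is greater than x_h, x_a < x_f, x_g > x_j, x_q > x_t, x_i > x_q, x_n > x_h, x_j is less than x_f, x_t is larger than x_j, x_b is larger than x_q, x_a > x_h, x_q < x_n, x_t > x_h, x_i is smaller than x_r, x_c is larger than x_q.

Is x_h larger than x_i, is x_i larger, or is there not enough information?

The relevant relations are x_h < x_a; x_a < x_f; x_f < x_t; x_t < x_q; x_q < x_i.
Chaining these gives x_h < x_a < x_f < x_t < x_q < x_i.
So x_i is larger.

x_i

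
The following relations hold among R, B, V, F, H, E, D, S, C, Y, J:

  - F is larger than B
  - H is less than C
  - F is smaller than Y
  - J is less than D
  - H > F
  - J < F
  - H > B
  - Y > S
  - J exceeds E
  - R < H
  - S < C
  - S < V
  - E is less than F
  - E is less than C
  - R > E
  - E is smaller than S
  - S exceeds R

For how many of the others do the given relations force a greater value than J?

5

From J the given relations immediately reach D, F.
From those, H, Y — 4 in total.
From those, C — 5 in total.
Nothing else is reachable above J; 5 in all.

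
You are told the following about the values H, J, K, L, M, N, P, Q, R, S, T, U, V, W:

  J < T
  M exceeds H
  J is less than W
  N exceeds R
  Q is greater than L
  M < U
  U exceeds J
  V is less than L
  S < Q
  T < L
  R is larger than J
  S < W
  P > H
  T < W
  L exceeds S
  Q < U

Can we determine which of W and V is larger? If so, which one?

Following every chain through V: above V we get L, Q, U.
W is not reached, and no chain runs the other way from W to V.
So the given relations leave the order of V and W undetermined.

undetermined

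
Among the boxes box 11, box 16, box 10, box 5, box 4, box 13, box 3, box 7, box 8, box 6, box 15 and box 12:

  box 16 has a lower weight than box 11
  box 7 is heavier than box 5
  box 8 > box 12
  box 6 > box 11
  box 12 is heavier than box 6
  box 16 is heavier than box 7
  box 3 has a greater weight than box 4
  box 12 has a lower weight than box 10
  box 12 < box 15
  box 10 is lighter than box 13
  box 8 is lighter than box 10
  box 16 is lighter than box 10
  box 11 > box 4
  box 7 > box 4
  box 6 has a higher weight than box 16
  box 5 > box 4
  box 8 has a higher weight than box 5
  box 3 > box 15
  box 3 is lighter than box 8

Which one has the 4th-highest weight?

Chaining the given pairs: box 4 < box 5 < box 7 < box 16 < box 11 < box 6 < box 12 < box 15 < box 3 < box 8 < box 10 < box 13.
Counting 4 from the largest end gives box 3.

box 3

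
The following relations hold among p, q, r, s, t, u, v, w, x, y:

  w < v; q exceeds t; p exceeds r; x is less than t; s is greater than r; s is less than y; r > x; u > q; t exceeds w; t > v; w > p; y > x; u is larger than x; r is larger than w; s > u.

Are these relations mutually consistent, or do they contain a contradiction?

inconsistent

We have w < r stated directly, yet also r < p < w by chaining the others — so r < w. Contradiction.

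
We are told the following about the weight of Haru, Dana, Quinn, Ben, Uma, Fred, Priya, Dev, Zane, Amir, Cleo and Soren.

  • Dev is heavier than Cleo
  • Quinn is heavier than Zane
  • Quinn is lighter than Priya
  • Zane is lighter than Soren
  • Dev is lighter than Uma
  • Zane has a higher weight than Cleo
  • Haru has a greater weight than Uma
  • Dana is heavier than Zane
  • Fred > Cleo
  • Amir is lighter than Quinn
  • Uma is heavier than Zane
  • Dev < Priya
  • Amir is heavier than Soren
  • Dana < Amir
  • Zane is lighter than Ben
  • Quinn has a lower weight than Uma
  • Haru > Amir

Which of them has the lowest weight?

Chaining upward from Cleo: directly above it, Zane, Dev, Fred; then Dana, Soren, Quinn, Ben, Priya, Uma; then Amir, Haru.
That covers every other element, and nothing is given below Cleo, so Cleo is the lowest weight.

Cleo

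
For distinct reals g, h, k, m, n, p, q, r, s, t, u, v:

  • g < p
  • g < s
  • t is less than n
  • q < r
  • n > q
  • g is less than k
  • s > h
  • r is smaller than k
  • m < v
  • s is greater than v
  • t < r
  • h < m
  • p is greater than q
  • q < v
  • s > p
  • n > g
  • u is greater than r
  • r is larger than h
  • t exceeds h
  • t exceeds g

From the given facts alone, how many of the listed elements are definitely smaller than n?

From n the given relations immediately reach q, g, t.
From those, h — 4 in total.
No other element is forced below n by the given relations, so the count is 4.

4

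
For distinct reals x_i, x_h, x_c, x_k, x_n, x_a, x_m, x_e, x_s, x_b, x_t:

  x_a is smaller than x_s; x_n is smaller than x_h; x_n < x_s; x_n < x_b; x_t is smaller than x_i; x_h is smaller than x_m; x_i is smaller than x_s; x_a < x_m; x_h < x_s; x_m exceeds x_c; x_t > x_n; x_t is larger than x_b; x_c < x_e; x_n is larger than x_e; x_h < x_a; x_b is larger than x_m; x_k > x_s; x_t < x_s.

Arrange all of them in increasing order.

x_c < x_e < x_n < x_h < x_a < x_m < x_b < x_t < x_i < x_s < x_k

Each adjacent pair is fixed by a given relation: x_c < x_e; x_e < x_n; x_n < x_h; x_h < x_a; x_a < x_m; x_m < x_b; x_b < x_t; x_t < x_i; x_i < x_s; x_s < x_k. Chaining them end to end gives the full order.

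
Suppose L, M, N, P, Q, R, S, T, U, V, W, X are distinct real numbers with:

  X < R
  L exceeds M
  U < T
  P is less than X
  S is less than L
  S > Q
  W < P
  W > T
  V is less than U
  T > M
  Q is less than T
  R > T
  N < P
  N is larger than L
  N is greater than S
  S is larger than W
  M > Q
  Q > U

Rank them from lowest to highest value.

V < U < Q < M < T < W < S < L < N < P < X < R

The consecutive links are each given: V < U; U < Q; Q < M; M < T; T < W; W < S; S < L; L < N; N < P; P < X; X < R.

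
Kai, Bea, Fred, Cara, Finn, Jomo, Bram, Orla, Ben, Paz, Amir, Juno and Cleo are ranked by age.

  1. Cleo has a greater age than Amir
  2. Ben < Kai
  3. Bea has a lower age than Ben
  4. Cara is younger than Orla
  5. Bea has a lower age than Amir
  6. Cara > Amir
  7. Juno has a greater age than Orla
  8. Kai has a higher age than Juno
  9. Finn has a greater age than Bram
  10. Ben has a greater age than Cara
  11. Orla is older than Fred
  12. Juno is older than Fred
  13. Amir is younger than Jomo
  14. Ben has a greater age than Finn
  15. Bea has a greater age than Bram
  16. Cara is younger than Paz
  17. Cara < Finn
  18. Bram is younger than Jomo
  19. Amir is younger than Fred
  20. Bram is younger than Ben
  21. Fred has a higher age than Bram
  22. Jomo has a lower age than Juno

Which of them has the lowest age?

Bea is not least since Bram < Bea; Amir is not least since Bea < Amir; Cara is not least since Amir < Cara; Fred is not least since Amir < Fred; Finn is not least since Bram < Finn; Orla is not least since Fred < Orla; Cleo is not least since Amir < Cleo; Ben is not least since Bram < Ben; Paz is not least since Cara < Paz; Jomo is not least since Bram < Jomo; Juno is not least since Orla < Juno; Kai is not least since Ben < Kai.
Only Bram has nothing below it, so Bram is the lowest age.

Bram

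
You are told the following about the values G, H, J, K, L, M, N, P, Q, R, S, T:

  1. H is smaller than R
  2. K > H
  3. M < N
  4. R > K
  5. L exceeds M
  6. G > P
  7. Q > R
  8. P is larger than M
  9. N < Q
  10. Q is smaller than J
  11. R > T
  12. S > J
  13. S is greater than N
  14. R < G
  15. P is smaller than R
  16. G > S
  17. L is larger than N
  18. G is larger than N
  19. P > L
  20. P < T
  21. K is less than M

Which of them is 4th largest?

Piecing the relations together gives one ordering: H < K < M < N < L < P < T < R < Q < J < S < G.
The 4th largest is Q.

Q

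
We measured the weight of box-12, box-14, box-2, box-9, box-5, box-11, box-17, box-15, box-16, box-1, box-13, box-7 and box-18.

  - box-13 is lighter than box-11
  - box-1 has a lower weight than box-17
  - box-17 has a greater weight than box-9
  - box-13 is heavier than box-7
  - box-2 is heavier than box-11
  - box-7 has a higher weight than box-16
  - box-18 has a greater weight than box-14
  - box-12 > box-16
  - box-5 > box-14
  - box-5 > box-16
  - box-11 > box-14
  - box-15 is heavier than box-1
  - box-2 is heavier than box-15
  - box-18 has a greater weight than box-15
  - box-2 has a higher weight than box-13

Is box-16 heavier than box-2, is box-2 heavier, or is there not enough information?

box-2

box-16 < box-7 < box-13 < box-11 < box-2, by transitivity through box-7, box-13, box-11.
So box-2 is heavier.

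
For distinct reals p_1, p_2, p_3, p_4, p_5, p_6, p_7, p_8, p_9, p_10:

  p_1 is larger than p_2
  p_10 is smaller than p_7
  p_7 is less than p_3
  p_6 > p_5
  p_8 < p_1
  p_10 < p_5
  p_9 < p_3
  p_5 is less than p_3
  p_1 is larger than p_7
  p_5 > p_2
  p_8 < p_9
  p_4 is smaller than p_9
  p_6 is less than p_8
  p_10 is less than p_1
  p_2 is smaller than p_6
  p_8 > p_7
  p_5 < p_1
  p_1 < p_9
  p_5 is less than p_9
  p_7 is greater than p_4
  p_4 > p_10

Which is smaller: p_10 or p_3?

p_10

p_10 < p_4 and p_4 < p_7 give p_10 < p_7.
Then p_7 < p_8 extends the chain to p_8.
With p_8 < p_1: p_10 < p_4 < p_7 < p_8 < p_1.
Then p_1 < p_9 extends the chain to p_9.
Then p_9 < p_3 extends the chain to p_3.
So p_10 < p_3; p_10 is the smaller of the two.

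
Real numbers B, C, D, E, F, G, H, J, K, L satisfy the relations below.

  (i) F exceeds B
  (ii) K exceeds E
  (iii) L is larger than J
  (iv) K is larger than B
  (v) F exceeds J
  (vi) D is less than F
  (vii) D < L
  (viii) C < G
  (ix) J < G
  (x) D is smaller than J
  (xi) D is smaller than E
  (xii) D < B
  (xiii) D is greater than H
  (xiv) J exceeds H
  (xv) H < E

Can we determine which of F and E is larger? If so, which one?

undetermined

Following every chain through F: below F we get H, D, B, J.
E is not reached, and no chain runs the other way from E to F.
So the given relations leave the order of F and E undetermined.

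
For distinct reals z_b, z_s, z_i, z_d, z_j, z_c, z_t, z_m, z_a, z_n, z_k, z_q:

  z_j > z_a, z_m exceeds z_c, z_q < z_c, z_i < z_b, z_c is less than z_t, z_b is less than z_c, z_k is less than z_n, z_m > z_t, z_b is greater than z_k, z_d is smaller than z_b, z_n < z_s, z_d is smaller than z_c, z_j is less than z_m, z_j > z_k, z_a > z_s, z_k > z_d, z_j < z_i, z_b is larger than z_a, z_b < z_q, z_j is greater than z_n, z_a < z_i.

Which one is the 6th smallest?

z_j

Piecing the relations together gives one ordering: z_d < z_k < z_n < z_s < z_a < z_j < z_i < z_b < z_q < z_c < z_t < z_m.
The 6th smallest is z_j.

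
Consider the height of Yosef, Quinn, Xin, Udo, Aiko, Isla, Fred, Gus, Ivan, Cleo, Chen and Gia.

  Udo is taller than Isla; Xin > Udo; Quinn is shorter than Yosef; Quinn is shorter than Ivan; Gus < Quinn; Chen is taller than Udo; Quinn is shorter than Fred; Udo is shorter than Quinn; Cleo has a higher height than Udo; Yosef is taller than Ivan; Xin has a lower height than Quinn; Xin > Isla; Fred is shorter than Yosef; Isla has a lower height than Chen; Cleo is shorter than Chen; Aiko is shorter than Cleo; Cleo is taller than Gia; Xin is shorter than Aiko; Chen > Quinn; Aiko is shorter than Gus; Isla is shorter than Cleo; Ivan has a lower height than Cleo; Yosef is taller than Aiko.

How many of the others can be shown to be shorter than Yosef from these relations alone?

The elements the relations force below Yosef are Isla, Udo, Xin, Aiko, Gus, Quinn, Ivan, Fred — no chain reaches any other.
That is 8.

8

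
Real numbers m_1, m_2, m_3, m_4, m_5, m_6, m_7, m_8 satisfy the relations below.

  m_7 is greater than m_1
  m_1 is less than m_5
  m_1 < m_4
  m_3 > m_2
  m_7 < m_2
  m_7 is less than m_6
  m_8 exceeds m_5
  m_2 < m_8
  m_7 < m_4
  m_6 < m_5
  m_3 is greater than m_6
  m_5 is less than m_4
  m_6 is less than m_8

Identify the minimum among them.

m_1

m_7 is not least since m_1 < m_7; m_6 is not least since m_7 < m_6; m_2 is not least since m_7 < m_2; m_3 is not least since m_6 < m_3; m_5 is not least since m_1 < m_5; m_8 is not least since m_6 < m_8; m_4 is not least since m_1 < m_4.
Only m_1 has nothing below it, so m_1 is the minimum.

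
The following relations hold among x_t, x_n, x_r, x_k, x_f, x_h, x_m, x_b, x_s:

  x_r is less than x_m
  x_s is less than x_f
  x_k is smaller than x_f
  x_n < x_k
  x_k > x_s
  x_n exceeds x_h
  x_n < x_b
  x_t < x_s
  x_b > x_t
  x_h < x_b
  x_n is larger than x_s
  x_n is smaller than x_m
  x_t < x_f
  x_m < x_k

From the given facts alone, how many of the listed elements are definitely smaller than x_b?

The elements the relations force below x_b are x_t, x_s, x_h, x_n — no chain reaches any other.
That is 4.

4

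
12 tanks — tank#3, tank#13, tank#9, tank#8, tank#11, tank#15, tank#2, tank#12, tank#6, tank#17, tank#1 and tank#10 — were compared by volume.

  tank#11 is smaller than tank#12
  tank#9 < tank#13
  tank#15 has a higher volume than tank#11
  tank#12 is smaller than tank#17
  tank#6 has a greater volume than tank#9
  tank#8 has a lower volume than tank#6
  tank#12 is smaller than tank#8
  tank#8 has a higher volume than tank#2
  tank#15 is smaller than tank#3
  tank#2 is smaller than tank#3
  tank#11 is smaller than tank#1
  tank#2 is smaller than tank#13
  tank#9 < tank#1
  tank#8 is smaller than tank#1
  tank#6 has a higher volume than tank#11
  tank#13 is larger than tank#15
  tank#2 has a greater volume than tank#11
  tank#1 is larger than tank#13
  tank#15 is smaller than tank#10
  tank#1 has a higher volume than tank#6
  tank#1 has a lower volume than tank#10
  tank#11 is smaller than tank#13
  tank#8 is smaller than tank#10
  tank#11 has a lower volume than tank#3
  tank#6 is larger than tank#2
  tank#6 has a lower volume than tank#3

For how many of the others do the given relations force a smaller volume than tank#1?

8

Directly below tank#1: tank#11, tank#9, tank#13, tank#8, tank#6.
One step further: tank#2, tank#12, tank#15 (8 so far).
No other element is forced below tank#1 by the given relations, so the count is 8.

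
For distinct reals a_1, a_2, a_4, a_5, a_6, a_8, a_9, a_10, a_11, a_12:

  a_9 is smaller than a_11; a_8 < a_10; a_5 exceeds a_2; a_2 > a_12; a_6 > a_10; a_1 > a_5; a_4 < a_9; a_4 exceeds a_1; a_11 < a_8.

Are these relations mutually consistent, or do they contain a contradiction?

consistent

Every relation is compatible with a_12 < a_2 < a_5 < a_1 < a_4 < a_9 < a_11 < a_8 < a_10 < a_6; the set is consistent.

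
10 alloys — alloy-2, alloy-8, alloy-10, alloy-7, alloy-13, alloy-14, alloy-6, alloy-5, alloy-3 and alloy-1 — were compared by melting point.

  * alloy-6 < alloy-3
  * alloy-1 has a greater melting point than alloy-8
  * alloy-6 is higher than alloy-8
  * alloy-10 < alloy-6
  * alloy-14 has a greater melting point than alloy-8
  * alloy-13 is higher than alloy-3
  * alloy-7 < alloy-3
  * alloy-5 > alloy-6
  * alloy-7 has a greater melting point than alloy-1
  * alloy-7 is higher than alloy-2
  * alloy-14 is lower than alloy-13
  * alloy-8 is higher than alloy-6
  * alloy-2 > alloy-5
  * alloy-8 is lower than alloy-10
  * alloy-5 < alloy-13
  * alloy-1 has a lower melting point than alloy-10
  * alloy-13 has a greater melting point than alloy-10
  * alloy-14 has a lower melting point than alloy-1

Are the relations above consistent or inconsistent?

inconsistent

Chaining the given relations yields alloy-8 < alloy-14 < alloy-1 < alloy-10 < alloy-6, so alloy-8 < alloy-6. But one relation states alloy-6 < alloy-8. These cannot both hold.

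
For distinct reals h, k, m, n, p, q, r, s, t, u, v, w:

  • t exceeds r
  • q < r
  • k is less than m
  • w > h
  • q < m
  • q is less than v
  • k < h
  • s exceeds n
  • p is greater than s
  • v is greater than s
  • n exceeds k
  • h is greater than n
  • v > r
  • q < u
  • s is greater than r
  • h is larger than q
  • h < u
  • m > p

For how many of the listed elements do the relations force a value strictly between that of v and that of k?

2

Chaining upward from k reaches: n, s, h, u, p, w, m.
Chaining downward from v reaches: q, r, n, s.
Strictly between k and v are those in both lists: n, s — 2 elements.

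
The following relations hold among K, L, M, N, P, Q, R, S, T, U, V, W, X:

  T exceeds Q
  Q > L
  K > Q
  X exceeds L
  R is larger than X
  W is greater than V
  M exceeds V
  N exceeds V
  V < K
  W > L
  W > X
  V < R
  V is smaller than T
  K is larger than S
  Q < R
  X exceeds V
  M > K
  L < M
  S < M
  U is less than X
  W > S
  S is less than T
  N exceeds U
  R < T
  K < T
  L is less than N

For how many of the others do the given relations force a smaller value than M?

5

Directly below M: L, V, S, K.
One step further: Q (5 so far).
No other element is forced below M by the given relations, so the count is 5.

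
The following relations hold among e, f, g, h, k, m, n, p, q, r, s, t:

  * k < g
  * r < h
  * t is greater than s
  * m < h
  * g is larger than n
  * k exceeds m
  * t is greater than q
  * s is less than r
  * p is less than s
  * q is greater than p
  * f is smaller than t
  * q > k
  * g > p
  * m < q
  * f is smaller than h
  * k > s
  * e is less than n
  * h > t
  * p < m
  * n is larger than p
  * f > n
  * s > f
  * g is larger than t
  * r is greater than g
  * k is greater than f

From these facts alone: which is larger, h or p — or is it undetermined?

h

The relevant relations are p < n; n < f; f < s; s < k; k < q; q < t; t < g; g < r; r < h.
Chaining these gives p < n < f < s < k < q < t < g < r < h.
So h is larger.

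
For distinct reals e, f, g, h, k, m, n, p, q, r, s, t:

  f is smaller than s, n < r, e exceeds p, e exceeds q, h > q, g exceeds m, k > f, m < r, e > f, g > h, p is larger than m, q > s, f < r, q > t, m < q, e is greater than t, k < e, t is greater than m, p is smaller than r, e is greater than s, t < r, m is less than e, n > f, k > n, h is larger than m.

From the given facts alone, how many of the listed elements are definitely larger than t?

Directly above t: q, r, e.
One step further: h (4 so far).
One step further: g (5 so far).
Nothing else is reachable above t; 5 in all.

5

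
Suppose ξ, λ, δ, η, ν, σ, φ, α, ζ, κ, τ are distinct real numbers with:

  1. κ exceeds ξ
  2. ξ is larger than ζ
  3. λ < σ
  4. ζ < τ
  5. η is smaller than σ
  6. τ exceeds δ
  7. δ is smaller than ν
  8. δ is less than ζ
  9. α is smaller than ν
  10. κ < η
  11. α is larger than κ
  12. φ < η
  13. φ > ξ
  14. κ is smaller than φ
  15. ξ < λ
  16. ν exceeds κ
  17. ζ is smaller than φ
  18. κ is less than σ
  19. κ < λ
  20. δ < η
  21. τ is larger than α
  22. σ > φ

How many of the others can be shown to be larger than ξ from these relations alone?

8

From ξ the given relations immediately reach κ, λ, φ.
From those, α, ν, η, σ — 7 in total.
From those, τ — 8 in total.
No other element is forced above ξ by the given relations, so the count is 8.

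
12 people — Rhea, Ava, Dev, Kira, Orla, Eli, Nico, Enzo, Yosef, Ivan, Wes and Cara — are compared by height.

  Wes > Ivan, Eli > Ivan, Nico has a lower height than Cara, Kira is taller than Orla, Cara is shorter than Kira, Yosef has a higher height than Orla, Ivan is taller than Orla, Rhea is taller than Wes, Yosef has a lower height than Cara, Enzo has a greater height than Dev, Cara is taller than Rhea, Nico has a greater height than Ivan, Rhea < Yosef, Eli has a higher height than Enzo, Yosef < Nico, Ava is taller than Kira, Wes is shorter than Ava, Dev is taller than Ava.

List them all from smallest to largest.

Each adjacent pair is fixed by a given relation: Orla < Ivan; Ivan < Wes; Wes < Rhea; Rhea < Yosef; Yosef < Nico; Nico < Cara; Cara < Kira; Kira < Ava; Ava < Dev; Dev < Enzo; Enzo < Eli. Chaining them end to end gives the full order.

Orla < Ivan < Wes < Rhea < Yosef < Nico < Cara < Kira < Ava < Dev < Enzo < Eli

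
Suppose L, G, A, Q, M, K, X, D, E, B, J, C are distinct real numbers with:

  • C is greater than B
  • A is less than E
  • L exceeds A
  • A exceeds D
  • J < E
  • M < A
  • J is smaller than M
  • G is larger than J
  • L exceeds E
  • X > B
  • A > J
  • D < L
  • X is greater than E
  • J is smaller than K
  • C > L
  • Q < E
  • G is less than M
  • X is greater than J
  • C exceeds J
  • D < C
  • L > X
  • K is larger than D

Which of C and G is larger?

C

G < M < A < E < X < L < C, by transitivity through M, A, E, X, L.
So G < C; C is the larger of the two.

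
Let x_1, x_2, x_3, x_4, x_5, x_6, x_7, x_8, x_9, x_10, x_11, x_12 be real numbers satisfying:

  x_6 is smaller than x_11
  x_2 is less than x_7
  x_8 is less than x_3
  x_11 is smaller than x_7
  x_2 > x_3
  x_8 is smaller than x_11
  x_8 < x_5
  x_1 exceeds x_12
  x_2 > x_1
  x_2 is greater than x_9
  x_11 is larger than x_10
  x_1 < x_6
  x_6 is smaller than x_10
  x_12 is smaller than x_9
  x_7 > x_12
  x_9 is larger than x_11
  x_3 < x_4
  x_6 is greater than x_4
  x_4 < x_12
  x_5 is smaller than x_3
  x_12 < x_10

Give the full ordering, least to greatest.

x_8 < x_5 < x_3 < x_4 < x_12 < x_1 < x_6 < x_10 < x_11 < x_9 < x_2 < x_7

The consecutive links are each given: x_8 < x_5; x_5 < x_3; x_3 < x_4; x_4 < x_12; x_12 < x_1; x_1 < x_6; x_6 < x_10; x_10 < x_11; x_11 < x_9; x_9 < x_2; x_2 < x_7.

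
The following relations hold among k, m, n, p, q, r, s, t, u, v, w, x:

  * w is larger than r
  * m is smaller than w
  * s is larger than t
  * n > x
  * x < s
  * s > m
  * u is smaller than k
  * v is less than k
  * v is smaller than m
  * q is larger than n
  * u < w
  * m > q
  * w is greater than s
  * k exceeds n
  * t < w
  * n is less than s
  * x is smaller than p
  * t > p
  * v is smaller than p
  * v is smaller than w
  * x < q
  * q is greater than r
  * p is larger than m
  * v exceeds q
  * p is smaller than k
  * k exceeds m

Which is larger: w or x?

w

x < n < q < v < m < p < t < s < w, by transitivity through n, q, v, m, p, t, s.
So x < w; w is the larger of the two.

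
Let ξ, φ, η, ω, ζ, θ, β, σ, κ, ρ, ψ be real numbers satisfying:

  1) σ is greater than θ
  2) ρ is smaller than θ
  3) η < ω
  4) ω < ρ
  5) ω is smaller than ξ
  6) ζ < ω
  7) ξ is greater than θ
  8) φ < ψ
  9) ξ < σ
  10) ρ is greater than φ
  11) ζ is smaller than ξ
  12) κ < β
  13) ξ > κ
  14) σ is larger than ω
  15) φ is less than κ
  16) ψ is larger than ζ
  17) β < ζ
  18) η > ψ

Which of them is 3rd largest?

θ

Piecing the relations together gives one ordering: φ < κ < β < ζ < ψ < η < ω < ρ < θ < ξ < σ.
The 3rd largest is θ.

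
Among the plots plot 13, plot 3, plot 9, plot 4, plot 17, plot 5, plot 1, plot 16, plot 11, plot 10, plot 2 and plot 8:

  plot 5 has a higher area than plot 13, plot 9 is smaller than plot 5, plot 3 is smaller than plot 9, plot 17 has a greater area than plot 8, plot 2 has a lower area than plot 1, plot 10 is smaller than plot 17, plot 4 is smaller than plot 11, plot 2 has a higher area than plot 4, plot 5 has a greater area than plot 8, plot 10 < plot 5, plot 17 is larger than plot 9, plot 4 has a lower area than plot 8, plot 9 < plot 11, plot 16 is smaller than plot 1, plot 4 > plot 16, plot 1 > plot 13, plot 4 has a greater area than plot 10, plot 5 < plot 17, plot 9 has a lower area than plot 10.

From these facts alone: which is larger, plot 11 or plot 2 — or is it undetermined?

Following every chain through plot 2: above plot 2 we get plot 1; below plot 2 we get plot 3, plot 16, plot 9, plot 10, plot 4.
plot 11 is not reached, and no chain runs the other way from plot 11 to plot 2.
So the given relations leave the order of plot 2 and plot 11 undetermined.

undetermined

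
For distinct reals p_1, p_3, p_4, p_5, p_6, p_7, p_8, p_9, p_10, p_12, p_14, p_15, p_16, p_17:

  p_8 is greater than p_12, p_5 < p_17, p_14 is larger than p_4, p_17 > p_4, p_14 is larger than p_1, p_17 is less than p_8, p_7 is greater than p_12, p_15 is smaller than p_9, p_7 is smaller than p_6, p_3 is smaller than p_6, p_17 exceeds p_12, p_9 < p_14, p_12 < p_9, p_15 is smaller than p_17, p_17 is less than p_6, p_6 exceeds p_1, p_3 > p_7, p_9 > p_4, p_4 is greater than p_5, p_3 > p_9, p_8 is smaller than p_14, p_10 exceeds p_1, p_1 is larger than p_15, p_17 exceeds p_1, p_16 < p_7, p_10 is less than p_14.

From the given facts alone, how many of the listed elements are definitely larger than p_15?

8

Directly above p_15: p_1, p_9, p_17.
One step further: p_8, p_3, p_10, p_14, p_6 (8 so far).
Nothing else is reachable above p_15; 8 in all.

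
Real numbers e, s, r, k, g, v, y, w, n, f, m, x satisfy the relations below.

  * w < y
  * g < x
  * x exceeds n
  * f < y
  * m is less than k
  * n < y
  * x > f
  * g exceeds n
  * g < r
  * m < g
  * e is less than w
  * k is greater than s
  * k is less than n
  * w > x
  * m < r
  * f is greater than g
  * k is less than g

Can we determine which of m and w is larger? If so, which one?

w

Link the given pairs in sequence: m < k; k < n; n < g; g < f; f < x; x < w.
Chaining these gives m < k < n < g < f < x < w.
So w is larger.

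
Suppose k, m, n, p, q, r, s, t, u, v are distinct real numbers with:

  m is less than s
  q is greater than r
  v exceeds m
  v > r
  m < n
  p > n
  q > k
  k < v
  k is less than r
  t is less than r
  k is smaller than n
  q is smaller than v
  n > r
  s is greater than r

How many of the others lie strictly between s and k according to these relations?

1

Chaining upward from k reaches: r, n, q, p, v.
Chaining downward from s reaches: t, r, m.
Strictly between k and s are those in both lists: r — 1 element.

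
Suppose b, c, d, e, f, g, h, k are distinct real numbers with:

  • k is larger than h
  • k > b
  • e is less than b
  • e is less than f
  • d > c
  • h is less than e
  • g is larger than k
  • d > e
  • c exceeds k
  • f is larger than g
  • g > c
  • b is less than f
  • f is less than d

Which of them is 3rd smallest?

The consecutive relations fix a unique order: h < e < b < k < c < g < f < d.
Counting 3 from the smallest end gives b.

b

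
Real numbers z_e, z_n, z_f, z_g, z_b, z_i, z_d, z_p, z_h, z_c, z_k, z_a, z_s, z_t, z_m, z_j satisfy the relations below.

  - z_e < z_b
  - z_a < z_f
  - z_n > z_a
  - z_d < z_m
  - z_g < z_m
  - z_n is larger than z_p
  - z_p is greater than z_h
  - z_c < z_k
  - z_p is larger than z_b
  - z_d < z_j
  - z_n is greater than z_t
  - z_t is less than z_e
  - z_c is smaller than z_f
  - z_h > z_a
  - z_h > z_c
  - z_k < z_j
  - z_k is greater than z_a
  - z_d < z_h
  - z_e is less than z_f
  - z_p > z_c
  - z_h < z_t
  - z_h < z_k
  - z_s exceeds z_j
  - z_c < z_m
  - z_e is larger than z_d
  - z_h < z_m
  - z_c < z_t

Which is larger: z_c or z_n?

The relevant relations are z_c < z_h; z_h < z_t; z_t < z_e; z_e < z_b; z_b < z_p; z_p < z_n.
Chaining these gives z_c < z_h < z_t < z_e < z_b < z_p < z_n.
So z_c < z_n; z_n is the larger of the two.

z_n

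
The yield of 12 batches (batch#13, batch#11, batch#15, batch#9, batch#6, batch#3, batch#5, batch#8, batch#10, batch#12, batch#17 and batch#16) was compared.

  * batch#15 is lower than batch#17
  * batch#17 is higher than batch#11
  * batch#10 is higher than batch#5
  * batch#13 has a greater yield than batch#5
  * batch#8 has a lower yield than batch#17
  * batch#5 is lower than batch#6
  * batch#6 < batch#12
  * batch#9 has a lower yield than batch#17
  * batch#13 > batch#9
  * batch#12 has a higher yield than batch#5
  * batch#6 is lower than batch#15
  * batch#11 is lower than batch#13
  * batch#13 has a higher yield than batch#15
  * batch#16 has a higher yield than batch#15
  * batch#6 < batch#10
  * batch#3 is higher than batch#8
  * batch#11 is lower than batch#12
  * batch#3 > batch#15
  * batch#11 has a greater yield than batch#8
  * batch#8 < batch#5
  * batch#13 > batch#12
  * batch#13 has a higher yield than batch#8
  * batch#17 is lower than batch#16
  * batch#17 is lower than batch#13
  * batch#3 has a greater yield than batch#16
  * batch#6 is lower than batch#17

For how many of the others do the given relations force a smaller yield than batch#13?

Directly below batch#13: batch#8, batch#5, batch#9, batch#15, batch#11, batch#17, batch#12.
One step further: batch#6 (8 so far).
Nothing else is reachable below batch#13; 8 in all.

8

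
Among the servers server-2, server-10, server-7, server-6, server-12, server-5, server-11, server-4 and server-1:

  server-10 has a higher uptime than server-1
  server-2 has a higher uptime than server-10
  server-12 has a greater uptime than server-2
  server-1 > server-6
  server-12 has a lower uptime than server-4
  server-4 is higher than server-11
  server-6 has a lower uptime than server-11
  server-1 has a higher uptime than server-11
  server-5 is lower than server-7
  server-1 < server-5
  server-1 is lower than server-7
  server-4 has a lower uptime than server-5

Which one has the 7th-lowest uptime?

Chaining the given pairs: server-6 < server-11 < server-1 < server-10 < server-2 < server-12 < server-4 < server-5 < server-7.
The 7th smallest is server-4.

server-4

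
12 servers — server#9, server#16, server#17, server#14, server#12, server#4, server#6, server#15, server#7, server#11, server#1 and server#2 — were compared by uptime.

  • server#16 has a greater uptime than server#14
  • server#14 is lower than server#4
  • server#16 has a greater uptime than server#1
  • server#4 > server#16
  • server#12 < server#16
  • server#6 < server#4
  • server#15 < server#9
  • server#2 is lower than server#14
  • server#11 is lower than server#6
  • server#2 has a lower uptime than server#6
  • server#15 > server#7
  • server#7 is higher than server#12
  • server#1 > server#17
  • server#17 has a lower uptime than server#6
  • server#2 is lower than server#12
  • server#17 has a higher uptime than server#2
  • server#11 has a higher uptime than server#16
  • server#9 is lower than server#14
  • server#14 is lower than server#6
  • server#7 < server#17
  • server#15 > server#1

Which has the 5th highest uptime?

server#14

Piecing the relations together gives one ordering: server#2 < server#12 < server#7 < server#17 < server#1 < server#15 < server#9 < server#14 < server#16 < server#11 < server#6 < server#4.
The 5th largest is server#14.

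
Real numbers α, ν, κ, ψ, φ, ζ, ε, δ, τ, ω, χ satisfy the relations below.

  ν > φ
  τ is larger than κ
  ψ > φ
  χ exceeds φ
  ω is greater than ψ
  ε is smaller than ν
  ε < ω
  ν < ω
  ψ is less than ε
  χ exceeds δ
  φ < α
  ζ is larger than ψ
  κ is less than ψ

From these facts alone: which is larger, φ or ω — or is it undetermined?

φ < ψ and ψ < ε give φ < ε.
With ε < ν: φ < ψ < ε < ν.
With ν < ω: φ < ψ < ε < ν < ω.
So ω is larger.

ω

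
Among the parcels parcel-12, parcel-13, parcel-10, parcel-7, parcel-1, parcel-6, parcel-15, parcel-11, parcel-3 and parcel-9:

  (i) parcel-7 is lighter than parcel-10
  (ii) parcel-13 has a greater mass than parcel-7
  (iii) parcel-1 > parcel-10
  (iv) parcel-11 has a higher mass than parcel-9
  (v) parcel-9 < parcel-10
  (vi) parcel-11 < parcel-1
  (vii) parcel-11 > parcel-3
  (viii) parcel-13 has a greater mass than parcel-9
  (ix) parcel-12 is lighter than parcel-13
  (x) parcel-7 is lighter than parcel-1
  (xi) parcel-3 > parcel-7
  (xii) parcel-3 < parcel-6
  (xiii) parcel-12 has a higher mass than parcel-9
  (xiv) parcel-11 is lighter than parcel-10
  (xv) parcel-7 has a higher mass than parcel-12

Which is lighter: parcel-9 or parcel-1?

parcel-9 < parcel-12 and parcel-12 < parcel-7 give parcel-9 < parcel-7.
Then parcel-7 < parcel-3 extends the chain to parcel-3.
With parcel-3 < parcel-11: parcel-9 < parcel-12 < parcel-7 < parcel-3 < parcel-11.
Then parcel-11 < parcel-10 extends the chain to parcel-10.
With parcel-10 < parcel-1: parcel-9 < parcel-12 < parcel-7 < parcel-3 < parcel-11 < parcel-10 < parcel-1.
So parcel-9 < parcel-1; parcel-9 is the lighter of the two.

parcel-9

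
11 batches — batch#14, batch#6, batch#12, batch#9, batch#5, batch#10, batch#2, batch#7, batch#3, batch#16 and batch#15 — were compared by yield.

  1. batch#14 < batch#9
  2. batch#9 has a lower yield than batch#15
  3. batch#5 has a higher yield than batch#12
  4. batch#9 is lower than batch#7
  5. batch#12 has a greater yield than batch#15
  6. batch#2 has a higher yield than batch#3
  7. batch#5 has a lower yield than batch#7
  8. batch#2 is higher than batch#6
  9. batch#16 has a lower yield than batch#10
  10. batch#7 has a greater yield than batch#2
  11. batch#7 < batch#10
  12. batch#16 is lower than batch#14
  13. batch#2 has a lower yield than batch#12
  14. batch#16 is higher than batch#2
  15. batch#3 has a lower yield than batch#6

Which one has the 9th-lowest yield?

batch#5

Piecing the relations together gives one ordering: batch#3 < batch#6 < batch#2 < batch#16 < batch#14 < batch#9 < batch#15 < batch#12 < batch#5 < batch#7 < batch#10.
The 9th smallest is batch#5.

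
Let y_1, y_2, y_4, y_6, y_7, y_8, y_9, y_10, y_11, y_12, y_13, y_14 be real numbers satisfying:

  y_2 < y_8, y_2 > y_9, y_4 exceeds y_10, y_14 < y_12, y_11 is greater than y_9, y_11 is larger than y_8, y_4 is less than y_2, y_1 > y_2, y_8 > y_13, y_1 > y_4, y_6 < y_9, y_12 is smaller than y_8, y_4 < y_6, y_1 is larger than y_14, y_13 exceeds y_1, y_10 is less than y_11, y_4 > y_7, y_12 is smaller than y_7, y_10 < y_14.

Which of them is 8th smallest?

y_2

Chaining the given pairs: y_10 < y_14 < y_12 < y_7 < y_4 < y_6 < y_9 < y_2 < y_1 < y_13 < y_8 < y_11.
The 8th smallest is y_2.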